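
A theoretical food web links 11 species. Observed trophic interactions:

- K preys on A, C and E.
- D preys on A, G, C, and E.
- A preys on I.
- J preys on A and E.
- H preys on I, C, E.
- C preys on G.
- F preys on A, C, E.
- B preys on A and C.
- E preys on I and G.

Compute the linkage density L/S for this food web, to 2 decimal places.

There are L = 21 links among S = 11 species.
L/S = 21/11 = 1.9091 ≈ 1.91.

L/S = 1.91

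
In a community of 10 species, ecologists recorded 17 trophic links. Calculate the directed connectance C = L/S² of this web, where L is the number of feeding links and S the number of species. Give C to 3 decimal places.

The web has S = 10 species and L = 17 feeding links.
C = L / S² = 17 / 100 = 0.1700 ≈ 0.170.

C = 0.170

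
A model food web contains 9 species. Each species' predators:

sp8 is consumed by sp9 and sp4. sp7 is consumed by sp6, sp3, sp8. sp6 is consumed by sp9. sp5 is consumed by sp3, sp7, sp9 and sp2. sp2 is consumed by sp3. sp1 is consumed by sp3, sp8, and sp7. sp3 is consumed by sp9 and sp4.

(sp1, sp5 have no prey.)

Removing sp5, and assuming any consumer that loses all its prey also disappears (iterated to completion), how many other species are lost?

1

Remove sp5.
Round 1: sp2 (all prey gone) → extinct.
No further losses. Total secondary extinctions: 1.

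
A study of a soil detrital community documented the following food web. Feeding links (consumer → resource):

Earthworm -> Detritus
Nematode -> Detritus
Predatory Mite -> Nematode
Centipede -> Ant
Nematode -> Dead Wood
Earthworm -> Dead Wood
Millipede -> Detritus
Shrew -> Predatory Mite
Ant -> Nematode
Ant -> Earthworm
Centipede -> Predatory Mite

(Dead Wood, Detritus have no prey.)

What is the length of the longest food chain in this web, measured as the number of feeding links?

One longest chain: Dead Wood → Nematode → Predatory Mite → Shrew.
It has 4 species and 3 links.

3 links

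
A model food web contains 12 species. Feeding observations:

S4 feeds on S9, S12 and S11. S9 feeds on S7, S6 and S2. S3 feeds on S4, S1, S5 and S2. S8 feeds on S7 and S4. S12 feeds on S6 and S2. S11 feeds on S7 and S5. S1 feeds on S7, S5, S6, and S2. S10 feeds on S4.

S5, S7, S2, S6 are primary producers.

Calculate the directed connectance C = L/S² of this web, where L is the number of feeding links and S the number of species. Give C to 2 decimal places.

The web has S = 12 species and L = 21 feeding links.
C = L / S² = 21 / 144 = 0.1458 ≈ 0.15.

C = 0.15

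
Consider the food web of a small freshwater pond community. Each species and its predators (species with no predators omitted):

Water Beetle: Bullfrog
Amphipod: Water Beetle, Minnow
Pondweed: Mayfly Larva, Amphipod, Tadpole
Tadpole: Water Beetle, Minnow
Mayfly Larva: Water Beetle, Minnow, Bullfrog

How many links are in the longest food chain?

3 links

One longest chain: Pondweed → Mayfly Larva → Water Beetle → Bullfrog.
It has 4 species and 3 links.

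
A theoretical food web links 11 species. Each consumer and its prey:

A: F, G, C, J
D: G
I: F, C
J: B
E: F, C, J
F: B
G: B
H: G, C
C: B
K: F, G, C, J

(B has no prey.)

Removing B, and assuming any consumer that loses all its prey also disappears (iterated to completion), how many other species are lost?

Remove B.
Round 1: F (all prey gone), G (all prey gone), C (all prey gone), J (all prey gone) → extinct.
Round 2: K (all prey gone), D (all prey gone), H (all prey gone), A (all prey gone), I (all prey gone), E (all prey gone) → extinct.
No further losses. Total secondary extinctions: 10.

10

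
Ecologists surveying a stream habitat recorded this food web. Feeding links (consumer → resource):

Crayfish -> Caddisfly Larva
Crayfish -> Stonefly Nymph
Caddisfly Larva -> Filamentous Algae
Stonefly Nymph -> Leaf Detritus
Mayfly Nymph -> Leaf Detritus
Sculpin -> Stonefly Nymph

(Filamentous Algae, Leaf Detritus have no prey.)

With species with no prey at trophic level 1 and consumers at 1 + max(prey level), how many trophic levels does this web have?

Basal resources (level 1): Filamentous Algae, Leaf Detritus.
Leaf Detritus → Stonefly Nymph → Sculpin gives Sculpin level 3.
No species has a prey at level 3, so no species reaches level 4.

3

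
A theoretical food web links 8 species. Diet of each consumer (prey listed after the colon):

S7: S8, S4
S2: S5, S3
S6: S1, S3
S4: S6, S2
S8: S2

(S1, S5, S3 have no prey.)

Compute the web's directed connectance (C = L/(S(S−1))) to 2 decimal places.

C = 0.16

The web has S = 8 species and L = 9 feeding links.
C = L / (S(S−1)) = 9 / 56 = 0.1607 ≈ 0.16.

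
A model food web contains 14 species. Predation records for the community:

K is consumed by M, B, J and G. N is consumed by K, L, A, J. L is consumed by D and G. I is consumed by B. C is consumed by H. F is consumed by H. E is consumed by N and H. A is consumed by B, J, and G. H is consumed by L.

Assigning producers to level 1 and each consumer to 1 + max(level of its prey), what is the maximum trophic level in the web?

Producers (level 1): F, C, E, I.
F → H → L → D gives D level 4.
No species has a prey at level 4, so no species reaches level 5.

4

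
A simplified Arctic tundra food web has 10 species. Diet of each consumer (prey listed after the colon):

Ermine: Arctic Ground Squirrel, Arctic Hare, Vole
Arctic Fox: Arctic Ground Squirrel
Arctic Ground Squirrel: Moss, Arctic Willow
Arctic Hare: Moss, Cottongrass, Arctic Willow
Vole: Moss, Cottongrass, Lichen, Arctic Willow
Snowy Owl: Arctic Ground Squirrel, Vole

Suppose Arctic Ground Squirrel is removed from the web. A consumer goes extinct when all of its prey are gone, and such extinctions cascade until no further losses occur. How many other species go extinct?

Remove Arctic Ground Squirrel.
Round 1: Arctic Fox (all prey gone) → extinct.
No further losses. Total secondary extinctions: 1.

1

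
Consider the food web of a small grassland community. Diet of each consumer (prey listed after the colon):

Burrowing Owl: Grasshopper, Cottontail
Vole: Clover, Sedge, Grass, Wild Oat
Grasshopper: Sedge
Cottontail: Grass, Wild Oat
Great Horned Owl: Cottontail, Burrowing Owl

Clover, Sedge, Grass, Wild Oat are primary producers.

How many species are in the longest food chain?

4 species

One longest chain: Sedge → Grasshopper → Burrowing Owl → Great Horned Owl.
It has 4 species and 3 links.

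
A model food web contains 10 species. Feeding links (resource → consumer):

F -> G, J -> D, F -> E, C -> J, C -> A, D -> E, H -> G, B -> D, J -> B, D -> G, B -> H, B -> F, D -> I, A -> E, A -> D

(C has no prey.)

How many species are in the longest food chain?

One longest chain: C → J → B → F → G.
It has 5 species and 4 links.

5 species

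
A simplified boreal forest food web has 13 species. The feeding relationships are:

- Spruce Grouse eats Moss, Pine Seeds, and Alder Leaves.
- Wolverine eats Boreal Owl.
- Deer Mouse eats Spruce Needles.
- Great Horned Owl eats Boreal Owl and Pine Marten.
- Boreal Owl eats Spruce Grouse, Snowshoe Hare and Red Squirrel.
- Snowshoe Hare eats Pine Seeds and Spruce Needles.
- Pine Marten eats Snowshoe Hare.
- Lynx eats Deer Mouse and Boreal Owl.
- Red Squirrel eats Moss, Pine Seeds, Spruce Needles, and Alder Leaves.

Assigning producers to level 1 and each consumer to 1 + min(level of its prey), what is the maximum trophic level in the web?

Producers (level 1): Pine Seeds, Moss, Alder Leaves, Spruce Needles.
Following each consumer down to its lowest-level prey: Pine Seeds → Snowshoe Hare → Pine Marten → Great Horned Owl (levels 1 through 4).
All prey of Great Horned Owl (Pine Marten 3, Boreal Owl 3) are at level 3 or above, so Great Horned Owl is at level 1 + 3 = 4.
Every consumer has at least one prey at level 3 or below, so none exceeds level 4.

4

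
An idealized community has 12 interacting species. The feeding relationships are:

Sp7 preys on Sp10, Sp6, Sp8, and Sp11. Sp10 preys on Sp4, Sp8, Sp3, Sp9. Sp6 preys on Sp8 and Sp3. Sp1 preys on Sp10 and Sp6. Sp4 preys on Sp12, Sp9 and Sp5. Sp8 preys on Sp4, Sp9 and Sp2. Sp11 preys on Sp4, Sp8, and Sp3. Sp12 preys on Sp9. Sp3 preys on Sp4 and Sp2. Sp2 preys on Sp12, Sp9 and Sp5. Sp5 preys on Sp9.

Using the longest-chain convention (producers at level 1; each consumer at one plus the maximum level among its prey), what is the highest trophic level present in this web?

Producers (level 1): Sp9.
Sp9 → Sp12 → Sp4 → Sp8 → Sp6 → Sp1 gives Sp1 level 6.
No species has a prey at level 6, so no species reaches level 7.

6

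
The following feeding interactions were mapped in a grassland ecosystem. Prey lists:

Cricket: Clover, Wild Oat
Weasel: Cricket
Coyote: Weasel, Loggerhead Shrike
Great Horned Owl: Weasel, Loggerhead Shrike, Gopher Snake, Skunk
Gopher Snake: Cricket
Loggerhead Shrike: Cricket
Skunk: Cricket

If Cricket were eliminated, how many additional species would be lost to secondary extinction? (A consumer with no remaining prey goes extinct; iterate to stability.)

6

Remove Cricket.
Round 1: Weasel (all prey gone), Loggerhead Shrike (all prey gone), Gopher Snake (all prey gone), Skunk (all prey gone) → extinct.
Round 2: Coyote (all prey gone), Great Horned Owl (all prey gone) → extinct.
No further losses. Total secondary extinctions: 6.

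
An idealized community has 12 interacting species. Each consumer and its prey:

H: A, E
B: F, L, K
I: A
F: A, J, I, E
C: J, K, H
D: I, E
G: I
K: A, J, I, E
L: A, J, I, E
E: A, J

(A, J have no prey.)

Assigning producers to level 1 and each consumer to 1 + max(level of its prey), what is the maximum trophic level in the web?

4

Producers (level 1): A, J.
A → I → F → B gives B level 4.
No species has a prey at level 4, so no species reaches level 5.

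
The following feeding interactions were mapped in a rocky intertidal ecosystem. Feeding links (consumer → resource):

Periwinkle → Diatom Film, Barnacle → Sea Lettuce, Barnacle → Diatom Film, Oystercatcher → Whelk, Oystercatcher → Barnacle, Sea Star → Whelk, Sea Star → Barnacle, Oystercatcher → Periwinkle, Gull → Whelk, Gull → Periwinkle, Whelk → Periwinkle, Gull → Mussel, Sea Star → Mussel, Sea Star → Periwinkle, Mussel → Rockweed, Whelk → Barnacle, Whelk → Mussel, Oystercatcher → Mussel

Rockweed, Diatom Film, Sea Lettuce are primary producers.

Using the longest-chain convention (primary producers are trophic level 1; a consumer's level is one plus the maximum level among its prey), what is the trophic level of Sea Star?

Diatom Film is a producer → level 1.
Periwinkle eats Diatom Film → level 2.
Whelk eats Periwinkle (level 2); other prey at levels: Barnacle 2, Mussel 2 → level 3.
Sea Star eats Whelk (level 3); other prey at levels: Periwinkle 2, Barnacle 2, Mussel 2 → level 4.

Trophic level 4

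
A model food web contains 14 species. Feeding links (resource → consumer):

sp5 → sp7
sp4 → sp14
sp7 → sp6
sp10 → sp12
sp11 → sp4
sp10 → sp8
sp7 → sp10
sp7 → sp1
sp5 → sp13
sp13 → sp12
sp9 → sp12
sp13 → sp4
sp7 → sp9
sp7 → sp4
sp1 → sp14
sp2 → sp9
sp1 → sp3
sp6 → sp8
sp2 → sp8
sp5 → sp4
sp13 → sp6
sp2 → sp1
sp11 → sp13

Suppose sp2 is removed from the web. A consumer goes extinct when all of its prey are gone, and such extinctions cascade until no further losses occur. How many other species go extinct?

0

Remove sp2.
Every predator of it retains at least one other prey: sp9 still has sp7; sp1 still has sp7; sp8 still has sp10, sp6.
No consumer loses all prey, so no secondary extinctions occur.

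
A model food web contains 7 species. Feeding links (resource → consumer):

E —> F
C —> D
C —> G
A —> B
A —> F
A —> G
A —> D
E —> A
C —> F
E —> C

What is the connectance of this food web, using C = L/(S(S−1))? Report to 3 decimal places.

The web has S = 7 species and L = 10 feeding links.
C = L / (S(S−1)) = 10 / 42 = 0.2381 ≈ 0.238.

C = 0.238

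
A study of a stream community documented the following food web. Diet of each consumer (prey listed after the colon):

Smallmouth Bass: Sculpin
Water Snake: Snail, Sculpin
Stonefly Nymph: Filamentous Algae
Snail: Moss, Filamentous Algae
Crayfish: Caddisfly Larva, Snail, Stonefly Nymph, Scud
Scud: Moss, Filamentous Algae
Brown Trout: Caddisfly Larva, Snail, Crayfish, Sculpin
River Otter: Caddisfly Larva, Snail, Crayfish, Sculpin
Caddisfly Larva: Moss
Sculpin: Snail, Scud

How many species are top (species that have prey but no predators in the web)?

Top species (has prey, but nothing eats it): Brown Trout, Water Snake, Smallmouth Bass, River Otter.
Count: 4.

4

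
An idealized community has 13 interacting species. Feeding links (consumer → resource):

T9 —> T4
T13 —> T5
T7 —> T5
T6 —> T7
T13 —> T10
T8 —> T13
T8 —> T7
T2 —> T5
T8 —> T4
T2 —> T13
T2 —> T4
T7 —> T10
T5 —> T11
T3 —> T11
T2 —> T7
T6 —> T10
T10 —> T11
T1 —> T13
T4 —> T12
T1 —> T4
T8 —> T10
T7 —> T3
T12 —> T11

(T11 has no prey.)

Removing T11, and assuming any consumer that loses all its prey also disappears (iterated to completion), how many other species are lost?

Remove T11.
Round 1: T10 (all prey gone), T5 (all prey gone), T3 (all prey gone), T12 (all prey gone) → extinct.
Round 2: T7 (all prey gone), T13 (all prey gone), T4 (all prey gone) → extinct.
Round 3: T1 (all prey gone), T6 (all prey gone), T9 (all prey gone), T2 (all prey gone), T8 (all prey gone) → extinct.
No further losses. Total secondary extinctions: 12.

12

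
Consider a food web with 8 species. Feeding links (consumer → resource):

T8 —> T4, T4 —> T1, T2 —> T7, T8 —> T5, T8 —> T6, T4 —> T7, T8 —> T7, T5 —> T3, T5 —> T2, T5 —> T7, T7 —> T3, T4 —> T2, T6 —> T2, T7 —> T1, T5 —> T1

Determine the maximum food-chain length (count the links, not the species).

4 links

One longest chain: T1 → T7 → T2 → T5 → T8.
It has 5 species and 4 links.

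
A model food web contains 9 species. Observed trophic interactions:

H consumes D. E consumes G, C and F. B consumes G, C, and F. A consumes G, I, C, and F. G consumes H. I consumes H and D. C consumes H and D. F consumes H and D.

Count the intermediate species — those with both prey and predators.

5

Intermediate species (has both prey and predators): H, F, I, C, G.
Count: 5.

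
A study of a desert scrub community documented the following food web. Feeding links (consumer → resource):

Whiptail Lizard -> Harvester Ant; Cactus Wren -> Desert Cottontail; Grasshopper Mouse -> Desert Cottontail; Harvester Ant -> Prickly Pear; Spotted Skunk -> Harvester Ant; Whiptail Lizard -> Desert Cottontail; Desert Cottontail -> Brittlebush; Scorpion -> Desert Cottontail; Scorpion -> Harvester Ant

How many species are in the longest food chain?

One longest chain: Brittlebush → Desert Cottontail → Grasshopper Mouse.
It has 3 species and 2 links.

3 species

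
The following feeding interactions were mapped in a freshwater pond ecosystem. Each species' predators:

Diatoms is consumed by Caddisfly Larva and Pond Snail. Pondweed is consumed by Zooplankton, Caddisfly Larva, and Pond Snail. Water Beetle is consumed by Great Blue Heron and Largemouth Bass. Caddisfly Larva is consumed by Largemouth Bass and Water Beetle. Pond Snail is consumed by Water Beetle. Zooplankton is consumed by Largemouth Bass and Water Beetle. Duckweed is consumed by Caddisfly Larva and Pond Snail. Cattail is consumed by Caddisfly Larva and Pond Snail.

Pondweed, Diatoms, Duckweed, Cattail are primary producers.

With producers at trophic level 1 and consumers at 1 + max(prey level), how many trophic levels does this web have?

Producers (level 1): Pondweed, Diatoms, Duckweed, Cattail.
Pondweed → Zooplankton → Water Beetle → Great Blue Heron gives Great Blue Heron level 4.
No species has a prey at level 4, so no species reaches level 5.

4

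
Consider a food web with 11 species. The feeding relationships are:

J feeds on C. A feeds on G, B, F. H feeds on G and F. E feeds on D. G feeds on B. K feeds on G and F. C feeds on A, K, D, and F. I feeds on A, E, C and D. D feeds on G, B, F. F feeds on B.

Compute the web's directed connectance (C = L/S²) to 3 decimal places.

The web has S = 11 species and L = 22 feeding links.
C = L / S² = 22 / 121 = 0.1818 ≈ 0.182.

C = 0.182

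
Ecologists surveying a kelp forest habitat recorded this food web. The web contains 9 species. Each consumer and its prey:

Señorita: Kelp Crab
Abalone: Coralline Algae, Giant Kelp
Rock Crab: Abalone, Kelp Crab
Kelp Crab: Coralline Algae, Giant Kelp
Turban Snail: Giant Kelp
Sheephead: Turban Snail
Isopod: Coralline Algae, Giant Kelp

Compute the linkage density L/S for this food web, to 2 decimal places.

There are L = 11 links among S = 9 species.
L/S = 11/9 = 1.2222 ≈ 1.22.

L/S = 1.22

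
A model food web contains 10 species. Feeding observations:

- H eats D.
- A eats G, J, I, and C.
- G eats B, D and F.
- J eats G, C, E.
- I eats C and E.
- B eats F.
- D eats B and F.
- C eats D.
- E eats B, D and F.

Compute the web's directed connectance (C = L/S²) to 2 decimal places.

The web has S = 10 species and L = 20 feeding links.
C = L / S² = 20 / 100 = 0.2000 ≈ 0.20.

C = 0.20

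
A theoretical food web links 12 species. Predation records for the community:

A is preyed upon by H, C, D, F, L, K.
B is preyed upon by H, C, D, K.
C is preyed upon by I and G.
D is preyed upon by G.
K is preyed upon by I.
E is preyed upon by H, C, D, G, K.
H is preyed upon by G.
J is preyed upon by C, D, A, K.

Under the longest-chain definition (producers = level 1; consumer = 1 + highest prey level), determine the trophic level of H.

J is a producer → level 1.
A eats J → level 2.
H eats A (level 2); other prey at levels: E 1, B 1 → level 3.

Trophic level 3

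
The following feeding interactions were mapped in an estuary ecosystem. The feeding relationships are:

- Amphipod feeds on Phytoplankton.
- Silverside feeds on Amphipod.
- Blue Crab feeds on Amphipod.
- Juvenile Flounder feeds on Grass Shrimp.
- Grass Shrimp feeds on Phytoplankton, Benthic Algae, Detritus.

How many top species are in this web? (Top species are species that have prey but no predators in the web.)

Top species (has prey, but nothing eats it): Silverside, Blue Crab, Juvenile Flounder.
Count: 3.

3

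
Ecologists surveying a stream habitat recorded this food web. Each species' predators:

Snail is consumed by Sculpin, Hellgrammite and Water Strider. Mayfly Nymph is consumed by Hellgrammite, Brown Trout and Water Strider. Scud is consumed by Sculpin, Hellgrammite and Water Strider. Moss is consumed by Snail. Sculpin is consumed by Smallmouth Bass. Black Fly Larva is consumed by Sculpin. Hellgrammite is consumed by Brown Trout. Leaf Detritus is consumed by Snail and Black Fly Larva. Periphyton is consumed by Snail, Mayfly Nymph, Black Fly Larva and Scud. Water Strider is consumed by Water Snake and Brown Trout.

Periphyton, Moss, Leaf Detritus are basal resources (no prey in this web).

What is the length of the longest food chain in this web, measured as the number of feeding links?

3 links

One longest chain: Periphyton → Scud → Sculpin → Smallmouth Bass.
It has 4 species and 3 links.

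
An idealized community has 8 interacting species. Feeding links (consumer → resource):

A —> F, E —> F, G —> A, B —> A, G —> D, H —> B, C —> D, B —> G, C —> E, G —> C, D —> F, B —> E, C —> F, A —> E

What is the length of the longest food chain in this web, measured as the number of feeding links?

5 links

One longest chain: F → D → C → G → B → H.
It has 6 species and 5 links.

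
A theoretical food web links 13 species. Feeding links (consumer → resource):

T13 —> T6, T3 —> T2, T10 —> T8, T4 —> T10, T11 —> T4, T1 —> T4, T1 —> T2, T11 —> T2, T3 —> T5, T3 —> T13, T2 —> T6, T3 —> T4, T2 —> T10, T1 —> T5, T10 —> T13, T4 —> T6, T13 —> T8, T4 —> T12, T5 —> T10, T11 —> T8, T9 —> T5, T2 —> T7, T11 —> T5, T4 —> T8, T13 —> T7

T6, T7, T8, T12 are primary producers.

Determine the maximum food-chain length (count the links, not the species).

One longest chain: T6 → T13 → T10 → T2 → T11.
It has 5 species and 4 links.

4 links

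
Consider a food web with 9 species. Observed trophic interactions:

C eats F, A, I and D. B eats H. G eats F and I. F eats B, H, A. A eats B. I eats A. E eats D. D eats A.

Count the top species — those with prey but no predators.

3

Top species (has prey, but nothing eats it): E, C, G.
Count: 3.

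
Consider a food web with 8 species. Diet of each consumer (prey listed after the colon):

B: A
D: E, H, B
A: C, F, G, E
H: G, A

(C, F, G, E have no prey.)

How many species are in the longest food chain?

4 species

One longest chain: C → A → H → D.
It has 4 species and 3 links.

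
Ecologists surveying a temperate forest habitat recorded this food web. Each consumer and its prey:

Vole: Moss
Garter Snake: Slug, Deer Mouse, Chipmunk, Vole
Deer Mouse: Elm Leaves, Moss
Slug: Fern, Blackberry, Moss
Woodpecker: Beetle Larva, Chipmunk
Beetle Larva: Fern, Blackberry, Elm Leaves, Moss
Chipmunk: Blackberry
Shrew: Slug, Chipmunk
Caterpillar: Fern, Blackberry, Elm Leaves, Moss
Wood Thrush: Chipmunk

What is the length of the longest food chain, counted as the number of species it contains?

One longest chain: Blackberry → Chipmunk → Wood Thrush.
It has 3 species and 2 links.

3 species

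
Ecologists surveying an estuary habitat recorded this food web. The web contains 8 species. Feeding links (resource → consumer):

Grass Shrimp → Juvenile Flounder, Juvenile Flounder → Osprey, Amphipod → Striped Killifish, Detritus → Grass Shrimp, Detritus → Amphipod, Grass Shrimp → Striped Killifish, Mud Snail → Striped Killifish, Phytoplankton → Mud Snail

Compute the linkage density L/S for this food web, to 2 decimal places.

L/S = 1.00

There are L = 8 links among S = 8 species.
L/S = 8/8 = 1.0000 ≈ 1.00.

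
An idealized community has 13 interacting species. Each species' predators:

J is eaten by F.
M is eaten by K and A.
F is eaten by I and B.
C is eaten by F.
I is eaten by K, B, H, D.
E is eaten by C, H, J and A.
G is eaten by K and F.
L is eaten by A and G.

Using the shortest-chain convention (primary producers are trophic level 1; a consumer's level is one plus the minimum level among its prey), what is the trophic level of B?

L is a producer → level 1.
G eats L → level 2.
F eats G → level 3.
B eats F → level 4.
No prey of B is below level 3, so 4 is the minimum.

Trophic level 4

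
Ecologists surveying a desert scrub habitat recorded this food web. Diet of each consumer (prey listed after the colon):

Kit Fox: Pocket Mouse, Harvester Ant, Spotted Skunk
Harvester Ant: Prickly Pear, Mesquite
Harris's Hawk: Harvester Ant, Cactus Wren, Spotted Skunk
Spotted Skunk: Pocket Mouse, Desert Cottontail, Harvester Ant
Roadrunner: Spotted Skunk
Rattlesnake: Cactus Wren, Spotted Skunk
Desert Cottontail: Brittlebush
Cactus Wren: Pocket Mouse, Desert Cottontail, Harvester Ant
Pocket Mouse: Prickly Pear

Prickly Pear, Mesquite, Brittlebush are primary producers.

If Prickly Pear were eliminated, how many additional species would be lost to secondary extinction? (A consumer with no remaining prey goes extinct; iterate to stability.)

Remove Prickly Pear.
Round 1: Pocket Mouse (all prey gone) → extinct.
No further losses. Total secondary extinctions: 1.

1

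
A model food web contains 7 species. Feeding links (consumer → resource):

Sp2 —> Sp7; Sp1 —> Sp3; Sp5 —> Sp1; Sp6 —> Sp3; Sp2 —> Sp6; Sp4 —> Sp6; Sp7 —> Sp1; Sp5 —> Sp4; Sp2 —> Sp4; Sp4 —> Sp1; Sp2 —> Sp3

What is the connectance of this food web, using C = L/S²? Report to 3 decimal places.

C = 0.224

The web has S = 7 species and L = 11 feeding links.
C = L / S² = 11 / 49 = 0.2245 ≈ 0.224.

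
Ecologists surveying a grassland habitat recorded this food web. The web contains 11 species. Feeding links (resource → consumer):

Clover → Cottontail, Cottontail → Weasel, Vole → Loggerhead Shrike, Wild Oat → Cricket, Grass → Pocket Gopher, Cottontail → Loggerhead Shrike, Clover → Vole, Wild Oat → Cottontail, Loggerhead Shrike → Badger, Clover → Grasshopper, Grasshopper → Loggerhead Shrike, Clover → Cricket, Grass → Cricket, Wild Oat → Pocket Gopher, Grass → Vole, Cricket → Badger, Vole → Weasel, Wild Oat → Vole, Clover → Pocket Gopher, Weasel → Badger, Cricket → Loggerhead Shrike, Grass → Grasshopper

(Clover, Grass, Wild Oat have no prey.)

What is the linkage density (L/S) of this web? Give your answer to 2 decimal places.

L/S = 2.00

There are L = 22 links among S = 11 species.
L/S = 22/11 = 2.0000 ≈ 2.00.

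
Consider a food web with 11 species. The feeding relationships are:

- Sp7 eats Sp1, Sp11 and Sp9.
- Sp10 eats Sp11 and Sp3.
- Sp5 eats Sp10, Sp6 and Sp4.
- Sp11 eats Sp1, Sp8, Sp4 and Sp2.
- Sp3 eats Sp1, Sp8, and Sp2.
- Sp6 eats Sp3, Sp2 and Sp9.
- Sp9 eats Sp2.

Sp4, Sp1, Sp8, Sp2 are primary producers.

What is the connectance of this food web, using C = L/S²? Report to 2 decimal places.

C = 0.16

The web has S = 11 species and L = 19 feeding links.
C = L / S² = 19 / 121 = 0.1570 ≈ 0.16.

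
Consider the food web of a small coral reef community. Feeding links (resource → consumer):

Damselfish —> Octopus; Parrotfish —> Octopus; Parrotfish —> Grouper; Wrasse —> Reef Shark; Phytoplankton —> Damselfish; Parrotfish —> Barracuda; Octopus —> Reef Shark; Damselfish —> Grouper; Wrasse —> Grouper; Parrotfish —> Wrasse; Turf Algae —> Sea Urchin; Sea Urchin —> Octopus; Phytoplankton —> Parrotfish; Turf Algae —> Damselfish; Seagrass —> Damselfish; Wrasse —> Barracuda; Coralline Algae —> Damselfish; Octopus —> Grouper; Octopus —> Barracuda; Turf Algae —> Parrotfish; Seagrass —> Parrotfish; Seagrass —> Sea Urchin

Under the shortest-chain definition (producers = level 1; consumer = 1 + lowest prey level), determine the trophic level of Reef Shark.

Seagrass is a producer → level 1.
Parrotfish eats Seagrass → level 2.
Wrasse eats Parrotfish → level 3.
Reef Shark eats Wrasse → level 4.
No prey of Reef Shark is below level 3, so 4 is the minimum.

Trophic level 4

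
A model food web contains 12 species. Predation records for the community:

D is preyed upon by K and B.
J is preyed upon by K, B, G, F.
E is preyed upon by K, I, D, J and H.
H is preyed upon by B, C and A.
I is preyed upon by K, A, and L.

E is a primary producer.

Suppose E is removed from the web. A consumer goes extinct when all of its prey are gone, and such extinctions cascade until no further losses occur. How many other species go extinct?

Remove E.
Round 1: I (all prey gone), J (all prey gone), D (all prey gone), H (all prey gone) → extinct.
Round 2: C (all prey gone), A (all prey gone), F (all prey gone), L (all prey gone), K (all prey gone), B (all prey gone), G (all prey gone) → extinct.
No further losses. Total secondary extinctions: 11.

11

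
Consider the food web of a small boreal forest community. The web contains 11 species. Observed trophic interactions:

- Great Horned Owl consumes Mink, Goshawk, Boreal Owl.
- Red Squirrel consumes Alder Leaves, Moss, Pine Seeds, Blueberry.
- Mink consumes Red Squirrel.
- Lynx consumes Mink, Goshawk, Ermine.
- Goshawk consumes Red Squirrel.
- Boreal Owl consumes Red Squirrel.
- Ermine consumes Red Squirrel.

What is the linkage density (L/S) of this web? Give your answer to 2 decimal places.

L/S = 1.27

There are L = 14 links among S = 11 species.
L/S = 14/11 = 1.2727 ≈ 1.27.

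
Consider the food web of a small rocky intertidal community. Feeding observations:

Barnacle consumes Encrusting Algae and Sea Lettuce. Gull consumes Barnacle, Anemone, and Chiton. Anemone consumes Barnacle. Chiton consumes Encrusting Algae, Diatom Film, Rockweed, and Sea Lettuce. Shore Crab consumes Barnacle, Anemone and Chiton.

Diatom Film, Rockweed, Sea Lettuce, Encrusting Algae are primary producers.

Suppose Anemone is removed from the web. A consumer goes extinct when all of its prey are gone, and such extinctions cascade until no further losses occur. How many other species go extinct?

0

Remove Anemone.
Every predator of it retains at least one other prey: Shore Crab still has Barnacle, Chiton; Gull still has Barnacle, Chiton.
No consumer loses all prey, so no secondary extinctions occur.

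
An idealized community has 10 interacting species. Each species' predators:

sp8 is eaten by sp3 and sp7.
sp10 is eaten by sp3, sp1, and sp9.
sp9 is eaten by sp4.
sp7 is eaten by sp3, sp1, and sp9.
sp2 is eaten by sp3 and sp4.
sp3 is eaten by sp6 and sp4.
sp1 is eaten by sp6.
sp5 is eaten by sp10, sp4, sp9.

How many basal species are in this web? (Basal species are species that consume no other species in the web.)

3

Basal species (no prey listed): sp2, sp8, sp5.
Count: 3.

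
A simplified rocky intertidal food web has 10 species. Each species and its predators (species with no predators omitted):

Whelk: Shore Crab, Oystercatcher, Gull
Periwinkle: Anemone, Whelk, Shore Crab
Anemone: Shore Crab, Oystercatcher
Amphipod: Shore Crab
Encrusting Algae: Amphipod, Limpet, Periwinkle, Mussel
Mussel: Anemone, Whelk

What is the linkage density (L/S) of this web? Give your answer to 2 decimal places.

There are L = 15 links among S = 10 species.
L/S = 15/10 = 1.5000 ≈ 1.50.

L/S = 1.50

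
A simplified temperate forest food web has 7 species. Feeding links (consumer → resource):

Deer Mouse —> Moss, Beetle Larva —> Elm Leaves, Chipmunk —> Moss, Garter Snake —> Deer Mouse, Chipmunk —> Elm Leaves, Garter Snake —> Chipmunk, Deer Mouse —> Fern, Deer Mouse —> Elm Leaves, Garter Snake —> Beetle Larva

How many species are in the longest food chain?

3 species

One longest chain: Elm Leaves → Beetle Larva → Garter Snake.
It has 3 species and 2 links.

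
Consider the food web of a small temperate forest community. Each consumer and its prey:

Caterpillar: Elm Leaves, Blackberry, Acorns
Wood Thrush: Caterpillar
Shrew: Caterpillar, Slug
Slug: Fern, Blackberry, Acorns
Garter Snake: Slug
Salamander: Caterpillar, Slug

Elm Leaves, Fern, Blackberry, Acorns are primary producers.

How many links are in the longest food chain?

2 links

One longest chain: Fern → Slug → Garter Snake.
It has 3 species and 2 links.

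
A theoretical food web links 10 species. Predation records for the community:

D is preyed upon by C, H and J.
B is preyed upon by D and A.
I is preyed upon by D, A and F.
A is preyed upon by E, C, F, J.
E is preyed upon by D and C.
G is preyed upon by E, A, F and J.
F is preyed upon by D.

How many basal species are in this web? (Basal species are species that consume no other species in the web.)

3

Basal species (no prey listed): B, I, G.
Count: 3.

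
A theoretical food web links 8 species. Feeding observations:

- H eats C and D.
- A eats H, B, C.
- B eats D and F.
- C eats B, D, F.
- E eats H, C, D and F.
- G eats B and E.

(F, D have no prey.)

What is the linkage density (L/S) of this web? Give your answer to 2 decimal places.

L/S = 2.00

There are L = 16 links among S = 8 species.
L/S = 16/8 = 2.0000 ≈ 2.00.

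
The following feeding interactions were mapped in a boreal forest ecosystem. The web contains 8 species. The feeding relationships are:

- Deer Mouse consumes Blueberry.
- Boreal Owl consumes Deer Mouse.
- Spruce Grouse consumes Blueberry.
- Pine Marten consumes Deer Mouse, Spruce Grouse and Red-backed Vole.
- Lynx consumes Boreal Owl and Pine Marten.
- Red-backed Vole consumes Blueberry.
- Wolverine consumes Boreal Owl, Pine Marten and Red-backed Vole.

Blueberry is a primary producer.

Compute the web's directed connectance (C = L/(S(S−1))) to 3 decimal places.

The web has S = 8 species and L = 12 feeding links.
C = L / (S(S−1)) = 12 / 56 = 0.2143 ≈ 0.214.

C = 0.214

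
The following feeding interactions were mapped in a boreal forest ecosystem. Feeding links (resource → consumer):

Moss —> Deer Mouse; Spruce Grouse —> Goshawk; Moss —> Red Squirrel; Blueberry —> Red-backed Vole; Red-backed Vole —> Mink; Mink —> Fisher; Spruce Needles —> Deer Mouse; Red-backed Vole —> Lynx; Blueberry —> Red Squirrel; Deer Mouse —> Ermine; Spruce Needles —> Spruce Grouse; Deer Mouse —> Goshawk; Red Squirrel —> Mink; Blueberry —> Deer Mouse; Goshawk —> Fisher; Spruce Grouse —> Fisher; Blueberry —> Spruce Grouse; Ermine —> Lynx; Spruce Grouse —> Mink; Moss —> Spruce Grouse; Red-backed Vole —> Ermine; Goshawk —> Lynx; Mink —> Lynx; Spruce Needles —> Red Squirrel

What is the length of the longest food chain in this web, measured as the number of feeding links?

3 links

One longest chain: Blueberry → Spruce Grouse → Goshawk → Fisher.
It has 4 species and 3 links.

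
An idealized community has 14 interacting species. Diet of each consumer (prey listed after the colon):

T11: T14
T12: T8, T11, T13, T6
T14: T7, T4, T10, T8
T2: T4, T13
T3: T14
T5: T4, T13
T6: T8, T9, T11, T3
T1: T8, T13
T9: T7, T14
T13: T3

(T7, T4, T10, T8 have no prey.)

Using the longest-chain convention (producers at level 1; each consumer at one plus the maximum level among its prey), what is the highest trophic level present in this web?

Producers (level 1): T7, T4, T10, T8.
T7 → T14 → T3 → T13 → T2 gives T2 level 5.
No species has a prey at level 5, so no species reaches level 6.

5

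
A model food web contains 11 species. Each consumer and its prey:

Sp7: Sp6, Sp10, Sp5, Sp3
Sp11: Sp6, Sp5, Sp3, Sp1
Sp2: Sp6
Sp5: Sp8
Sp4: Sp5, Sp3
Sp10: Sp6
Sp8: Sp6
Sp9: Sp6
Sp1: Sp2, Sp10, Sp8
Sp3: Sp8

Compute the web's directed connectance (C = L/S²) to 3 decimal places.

C = 0.157

The web has S = 11 species and L = 19 feeding links.
C = L / S² = 19 / 121 = 0.1570 ≈ 0.157.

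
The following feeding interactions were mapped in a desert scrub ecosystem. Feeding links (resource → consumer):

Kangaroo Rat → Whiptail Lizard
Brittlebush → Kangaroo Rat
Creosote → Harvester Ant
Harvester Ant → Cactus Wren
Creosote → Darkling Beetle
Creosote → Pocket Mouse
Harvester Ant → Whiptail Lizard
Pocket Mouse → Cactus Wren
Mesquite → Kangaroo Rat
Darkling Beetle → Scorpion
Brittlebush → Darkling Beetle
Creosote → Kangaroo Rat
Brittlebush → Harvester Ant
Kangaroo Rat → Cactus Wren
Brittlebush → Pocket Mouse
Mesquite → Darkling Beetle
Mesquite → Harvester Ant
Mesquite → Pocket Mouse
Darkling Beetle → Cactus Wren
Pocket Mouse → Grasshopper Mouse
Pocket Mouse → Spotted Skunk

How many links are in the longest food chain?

2 links

One longest chain: Mesquite → Pocket Mouse → Cactus Wren.
It has 3 species and 2 links.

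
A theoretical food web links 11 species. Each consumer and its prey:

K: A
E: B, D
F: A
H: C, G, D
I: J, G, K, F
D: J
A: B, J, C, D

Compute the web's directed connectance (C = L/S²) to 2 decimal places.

The web has S = 11 species and L = 16 feeding links.
C = L / S² = 16 / 121 = 0.1322 ≈ 0.13.

C = 0.13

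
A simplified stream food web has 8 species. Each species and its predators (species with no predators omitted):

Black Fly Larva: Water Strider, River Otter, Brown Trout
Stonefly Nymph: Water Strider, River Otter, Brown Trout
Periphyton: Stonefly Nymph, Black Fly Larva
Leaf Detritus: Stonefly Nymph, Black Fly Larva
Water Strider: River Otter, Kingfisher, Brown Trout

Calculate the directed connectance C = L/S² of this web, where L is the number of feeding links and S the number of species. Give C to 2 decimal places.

C = 0.20

The web has S = 8 species and L = 13 feeding links.
C = L / S² = 13 / 64 = 0.2031 ≈ 0.20.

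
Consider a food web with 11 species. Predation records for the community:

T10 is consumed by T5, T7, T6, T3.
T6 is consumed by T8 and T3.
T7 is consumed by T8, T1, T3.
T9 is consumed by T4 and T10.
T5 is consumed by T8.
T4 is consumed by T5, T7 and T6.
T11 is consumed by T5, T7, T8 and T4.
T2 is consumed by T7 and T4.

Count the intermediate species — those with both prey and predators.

Intermediate species (has both prey and predators): T10, T4, T5, T7, T6.
Count: 5.

5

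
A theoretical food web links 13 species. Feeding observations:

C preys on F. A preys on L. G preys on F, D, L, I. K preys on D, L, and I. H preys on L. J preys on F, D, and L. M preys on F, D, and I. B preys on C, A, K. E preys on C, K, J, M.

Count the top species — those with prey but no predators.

4

Top species (has prey, but nothing eats it): H, G, E, B.
Count: 4.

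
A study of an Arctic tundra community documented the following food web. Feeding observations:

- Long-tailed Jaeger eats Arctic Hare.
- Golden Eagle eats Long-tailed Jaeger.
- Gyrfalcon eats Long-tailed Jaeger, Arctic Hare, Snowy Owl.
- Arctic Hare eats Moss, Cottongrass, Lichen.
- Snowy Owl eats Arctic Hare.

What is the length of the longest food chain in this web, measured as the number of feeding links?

One longest chain: Moss → Arctic Hare → Long-tailed Jaeger → Golden Eagle.
It has 4 species and 3 links.

3 links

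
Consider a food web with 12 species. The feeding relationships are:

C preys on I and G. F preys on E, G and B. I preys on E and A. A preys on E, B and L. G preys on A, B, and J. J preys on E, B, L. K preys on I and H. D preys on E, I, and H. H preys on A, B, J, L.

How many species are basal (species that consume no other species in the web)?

Basal species (no prey listed): E, B, L.
Count: 3.

3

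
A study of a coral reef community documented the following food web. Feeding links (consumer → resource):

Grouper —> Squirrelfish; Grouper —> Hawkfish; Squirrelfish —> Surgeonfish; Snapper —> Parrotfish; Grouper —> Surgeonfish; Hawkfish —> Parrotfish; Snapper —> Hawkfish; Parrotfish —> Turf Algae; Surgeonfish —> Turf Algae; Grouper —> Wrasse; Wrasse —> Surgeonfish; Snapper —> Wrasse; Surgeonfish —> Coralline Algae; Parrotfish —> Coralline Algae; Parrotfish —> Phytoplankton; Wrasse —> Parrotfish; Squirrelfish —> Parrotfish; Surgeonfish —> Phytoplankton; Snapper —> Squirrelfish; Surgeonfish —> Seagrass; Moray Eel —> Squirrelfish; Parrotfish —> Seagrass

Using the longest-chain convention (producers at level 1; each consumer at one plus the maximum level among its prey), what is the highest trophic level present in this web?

Producers (level 1): Turf Algae, Phytoplankton, Seagrass, Coralline Algae.
Turf Algae → Parrotfish → Hawkfish → Grouper gives Grouper level 4.
No species has a prey at level 4, so no species reaches level 5.

4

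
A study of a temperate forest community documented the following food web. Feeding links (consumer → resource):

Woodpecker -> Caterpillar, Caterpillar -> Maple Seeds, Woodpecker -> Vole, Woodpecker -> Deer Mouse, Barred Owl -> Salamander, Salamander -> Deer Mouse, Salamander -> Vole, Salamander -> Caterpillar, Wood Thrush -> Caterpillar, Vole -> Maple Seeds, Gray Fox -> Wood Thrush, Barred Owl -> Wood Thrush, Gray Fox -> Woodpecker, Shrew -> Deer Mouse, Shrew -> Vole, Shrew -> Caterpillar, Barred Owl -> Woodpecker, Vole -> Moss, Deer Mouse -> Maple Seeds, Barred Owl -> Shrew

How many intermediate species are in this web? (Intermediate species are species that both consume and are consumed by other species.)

7

Intermediate species (has both prey and predators): Caterpillar, Vole, Deer Mouse, Shrew, Salamander, Wood Thrush, Woodpecker.
Count: 7.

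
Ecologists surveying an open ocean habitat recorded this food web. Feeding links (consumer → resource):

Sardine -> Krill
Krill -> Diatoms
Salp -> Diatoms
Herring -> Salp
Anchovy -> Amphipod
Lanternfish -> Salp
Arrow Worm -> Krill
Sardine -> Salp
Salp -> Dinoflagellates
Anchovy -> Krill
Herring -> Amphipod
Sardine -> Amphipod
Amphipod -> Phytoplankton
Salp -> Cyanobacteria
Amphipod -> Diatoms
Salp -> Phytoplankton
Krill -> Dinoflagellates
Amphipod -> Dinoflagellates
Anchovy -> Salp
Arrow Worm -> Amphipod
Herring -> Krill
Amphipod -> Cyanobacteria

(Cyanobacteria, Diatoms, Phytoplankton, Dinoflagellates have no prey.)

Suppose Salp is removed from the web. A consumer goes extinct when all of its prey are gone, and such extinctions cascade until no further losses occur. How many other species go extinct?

1

Remove Salp.
Round 1: Lanternfish (all prey gone) → extinct.
No further losses. Total secondary extinctions: 1.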